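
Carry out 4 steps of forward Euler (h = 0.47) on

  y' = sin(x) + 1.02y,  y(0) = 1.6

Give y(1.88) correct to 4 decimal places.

9.1554

Euler: y_{n+1} = y_n + h·f(x_n, y_n).
x=0.000000, y=1.600000: f=1.632000 → y ← 1.600000 + 0.47·1.632000 = 2.367040
x=0.470000, y=2.367040: f=2.867267 → y ← 2.367040 + 0.47·2.867267 = 3.714656
x=0.940000, y=3.714656: f=4.596507 → y ← 3.714656 + 0.47·4.596507 = 5.875014
x=1.410000, y=5.875014: f=6.979614 → y ← 5.875014 + 0.47·6.979614 = 9.155432
y(1.88) ≈ 9.1554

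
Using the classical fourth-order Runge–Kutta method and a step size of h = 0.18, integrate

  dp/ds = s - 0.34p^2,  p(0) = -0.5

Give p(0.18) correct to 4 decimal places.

RK4: k1 = f(s_n, p_n); k2 = f(s_n + h/2, p_n + (h/2)·k1); k3 = f(s_n + h/2, p_n + (h/2)·k2); k4 = f(s_n + h, p_n + h·k3); p_{n+1} = p_n + (h/6)·(k1 + 2k2 + 2k3 + k4).
s=0.000000, p=-0.500000:
  k1 = f(0.000000, -0.500000) = -0.085000
  k2 = f(0.090000, -0.507650) = 0.002379
  k3 = f(0.090000, -0.499786) = 0.005073
  k4 = f(0.180000, -0.499087) = 0.095310
  p ← -0.500000 + (0.18/6)·(k1 + 2k2 + 2k3 + k4) = -0.499244
p(0.18) ≈ -0.4992

-0.4992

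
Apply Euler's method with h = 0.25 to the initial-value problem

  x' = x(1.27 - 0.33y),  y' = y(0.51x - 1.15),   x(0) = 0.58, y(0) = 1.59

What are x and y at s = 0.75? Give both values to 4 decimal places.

Euler on (x,y): x_{n+1} = x_n + h·x', y_{n+1} = y_n + h·y'.
0.000000: (0.580000, 1.590000); f=(0.432274, -1.358178) → (0.688068, 1.250456)
0.250000: (0.688068, 1.250456); f=(0.589915, -0.999220) → (0.835547, 1.000650)
0.500000: (0.835547, 1.000650); f=(0.785235, -0.724342) → (1.031856, 0.819565)
(x(0.75), y(0.75)) ≈ (1.0319, 0.8196)

1.0319, 0.8196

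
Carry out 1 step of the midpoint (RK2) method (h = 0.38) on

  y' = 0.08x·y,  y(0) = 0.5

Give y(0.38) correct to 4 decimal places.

0.5029

Midpoint: k1 = f(x_n, y_n); k2 = f(x_n + h/2, y_n + (h/2)·k1); y_{n+1} = y_n + h·k2.
x=0.000000, y=0.500000:
  k1 = f(0.000000, 0.500000) = 0.000000
  k2 = f(0.190000, 0.500000) = 0.007600
  y ← 0.500000 + 0.38·0.007600 = 0.502888
y(0.38) ≈ 0.5029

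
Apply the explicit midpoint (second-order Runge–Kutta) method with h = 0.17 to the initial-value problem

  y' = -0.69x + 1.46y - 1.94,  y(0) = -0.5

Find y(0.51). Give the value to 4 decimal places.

Midpoint: k1 = f(x_n, y_n); k2 = f(x_n + h/2, y_n + (h/2)·k1); y_{n+1} = y_n + h·k2.
x=0.000000, y=-0.500000:
  k1 = f(0.000000, -0.500000) = -2.670000
  k2 = f(0.085000, -0.726950) = -3.059997
  y ← -0.500000 + 0.17·(-3.059997) = -1.020199
x=0.170000, y=-1.020199:
  k1 = f(0.170000, -1.020199) = -3.546791
  k2 = f(0.255000, -1.321677) = -4.045598
  y ← -1.020199 + 0.17·(-4.045598) = -1.707951
x=0.340000, y=-1.707951:
  k1 = f(0.340000, -1.707951) = -4.668209
  k2 = f(0.425000, -2.104749) = -5.306183
  y ← -1.707951 + 0.17·(-5.306183) = -2.610002
y(0.51) ≈ -2.6100

-2.6100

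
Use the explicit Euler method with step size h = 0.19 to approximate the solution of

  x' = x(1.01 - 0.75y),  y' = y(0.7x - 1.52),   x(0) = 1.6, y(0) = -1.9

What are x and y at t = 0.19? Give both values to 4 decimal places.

Euler on (x,y): x_{n+1} = x_n + h·x', y_{n+1} = y_n + h·y'.
0.000000: (1.600000, -1.900000); f=(3.896000, 0.760000) → (2.340240, -1.755600)
(x(0.19), y(0.19)) ≈ (2.3402, -1.7556)

2.3402, -1.7556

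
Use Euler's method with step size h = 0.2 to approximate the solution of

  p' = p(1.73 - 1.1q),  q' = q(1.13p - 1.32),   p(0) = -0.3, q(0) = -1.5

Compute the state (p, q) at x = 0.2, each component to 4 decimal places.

-0.5028, -1.0023

Euler on (p,q): p_{n+1} = p_n + h·p', q_{n+1} = q_n + h·q'.
0.000000: (-0.300000, -1.500000); f=(-1.014000, 2.488500) → (-0.502800, -1.002300)
(p(0.2), q(0.2)) ≈ (-0.5028, -1.0023)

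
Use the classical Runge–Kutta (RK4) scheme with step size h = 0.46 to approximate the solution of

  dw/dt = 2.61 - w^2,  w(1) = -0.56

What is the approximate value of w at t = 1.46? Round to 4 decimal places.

RK4: k1 = f(t_n, w_n); k2 = f(t_n + h/2, w_n + (h/2)·k1); k3 = f(t_n + h/2, w_n + (h/2)·k2); k4 = f(t_n + h, w_n + h·k3); w_{n+1} = w_n + (h/6)·(k1 + 2k2 + 2k3 + k4).
t=1.000000, w=-0.560000:
  k1 = f(1.000000, -0.560000) = 2.296400
  k2 = f(1.230000, -0.031828) = 2.608987
  k3 = f(1.230000, 0.040067) = 2.608395
  k4 = f(1.460000, 0.639862) = 2.200577
  w ← -0.560000 + (0.46/6)·(k1 + 2k2 + 2k3 + k4) = 0.584767
w(1.46) ≈ 0.5848

0.5848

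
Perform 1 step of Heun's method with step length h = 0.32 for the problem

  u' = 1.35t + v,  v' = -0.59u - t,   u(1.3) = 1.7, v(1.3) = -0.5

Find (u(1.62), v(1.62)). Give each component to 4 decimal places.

2.0528, -1.3261

Heun on (u,v): k1 = f(t_n, state_n); k2 = f(t_n + h, state_n + h·k1); state_{n+1} = state_n + (h/2)·(k1 + k2).
1.300000: (1.700000, -0.500000)
  k1 = (1.255000, -2.303000)
  predictor → (2.101600, -1.236960)
  k2 = (0.950040, -2.859944)
  → (2.052806, -1.326071)
(u(1.62), v(1.62)) ≈ (2.0528, -1.3261)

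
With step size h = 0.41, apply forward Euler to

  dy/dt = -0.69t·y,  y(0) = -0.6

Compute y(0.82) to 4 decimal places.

Euler: y_{n+1} = y_n + h·f(t_n, y_n).
t=0.000000, y=-0.600000: f=0.000000 → y ← -0.600000 + 0.41·0.000000 = -0.600000
t=0.410000, y=-0.600000: f=0.169740 → y ← -0.600000 + 0.41·0.169740 = -0.530407
y(0.82) ≈ -0.5304

-0.5304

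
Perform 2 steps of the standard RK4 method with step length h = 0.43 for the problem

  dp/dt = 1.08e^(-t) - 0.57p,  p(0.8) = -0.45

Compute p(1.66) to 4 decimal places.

-0.0620

RK4: k1 = f(t_n, p_n); k2 = f(t_n + h/2, p_n + (h/2)·k1); k3 = f(t_n + h/2, p_n + (h/2)·k2); k4 = f(t_n + h, p_n + h·k3); p_{n+1} = p_n + (h/6)·(k1 + 2k2 + 2k3 + k4).
t=0.800000, p=-0.450000:
  k1 = f(0.800000, -0.450000) = 0.741775
  k2 = f(1.015000, -0.290518) = 0.556990
  k3 = f(1.015000, -0.330247) = 0.579635
  k4 = f(1.230000, -0.200757) = 0.430107
  p ← -0.450000 + (0.43/6)·(k1 + 2k2 + 2k3 + k4) = -0.203099
t=1.230000, p=-0.203099:
  k1 = f(1.230000, -0.203099) = 0.431442
  k2 = f(1.445000, -0.110339) = 0.317499
  k3 = f(1.445000, -0.134837) = 0.331463
  k4 = f(1.660000, -0.060570) = 0.239875
  p ← -0.203099 + (0.43/6)·(k1 + 2k2 + 2k3 + k4) = -0.061970
p(1.66) ≈ -0.0620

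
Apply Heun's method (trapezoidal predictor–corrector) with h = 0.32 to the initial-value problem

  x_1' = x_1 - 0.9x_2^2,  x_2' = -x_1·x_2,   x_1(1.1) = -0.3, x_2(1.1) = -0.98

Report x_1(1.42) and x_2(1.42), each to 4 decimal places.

Heun on (x_1,x_2): k1 = f(x_n, state_n); k2 = f(x_n + h, state_n + h·k1); state_{n+1} = state_n + (h/2)·(k1 + k2).
1.100000: (-0.300000, -0.980000)
  k1 = (-1.164360, -0.294000)
  predictor → (-0.672595, -1.074080)
  k2 = (-1.710878, -0.722421)
  → (-0.760038, -1.142627)
(x_1(1.42), x_2(1.42)) ≈ (-0.7600, -1.1426)

-0.7600, -1.1426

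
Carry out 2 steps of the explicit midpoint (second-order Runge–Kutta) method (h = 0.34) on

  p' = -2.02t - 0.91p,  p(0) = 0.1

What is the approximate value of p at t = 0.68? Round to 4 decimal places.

-0.3458

Midpoint: k1 = f(t_n, p_n); k2 = f(t_n + h/2, p_n + (h/2)·k1); p_{n+1} = p_n + h·k2.
t=0.000000, p=0.100000:
  k1 = f(0.000000, 0.100000) = -0.091000
  k2 = f(0.170000, 0.084530) = -0.420322
  p ← 0.100000 + 0.34·(-0.420322) = -0.042910
t=0.340000, p=-0.042910:
  k1 = f(0.340000, -0.042910) = -0.647752
  k2 = f(0.510000, -0.153027) = -0.890945
  p ← -0.042910 + 0.34·(-0.890945) = -0.345831
p(0.68) ≈ -0.3458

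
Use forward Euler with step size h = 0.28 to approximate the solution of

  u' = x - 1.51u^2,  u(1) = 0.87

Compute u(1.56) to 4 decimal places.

0.8971

Euler: u_{n+1} = u_n + h·f(x_n, u_n).
x=1.000000, u=0.870000: f=-0.142919 → u ← 0.870000 + 0.28·(-0.142919) = 0.829983
x=1.280000, u=0.829983: f=0.239804 → u ← 0.829983 + 0.28·0.239804 = 0.897128
u(1.56) ≈ 0.8971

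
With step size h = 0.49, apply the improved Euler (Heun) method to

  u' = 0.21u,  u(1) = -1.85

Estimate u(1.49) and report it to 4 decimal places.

Heun: k1 = f(s_n, u_n); k2 = f(s_n + h, u_n + h·k1); u_{n+1} = u_n + (h/2)·(k1 + k2).
s=1.000000, u=-1.850000:
  k1 = f(1.000000, -1.850000) = -0.388500
  k2 = f(1.490000, -2.040365) = -0.428477
  u ← -1.850000 + (0.49/2)·(-0.388500 + (-0.428477)) = -2.050159
u(1.49) ≈ -2.0502

-2.0502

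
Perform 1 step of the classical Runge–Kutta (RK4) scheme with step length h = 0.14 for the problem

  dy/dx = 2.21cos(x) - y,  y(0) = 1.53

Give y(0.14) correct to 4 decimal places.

RK4: k1 = f(x_n, y_n); k2 = f(x_n + h/2, y_n + (h/2)·k1); k3 = f(x_n + h/2, y_n + (h/2)·k2); k4 = f(x_n + h, y_n + h·k3); y_{n+1} = y_n + (h/6)·(k1 + 2k2 + 2k3 + k4).
x=0.000000, y=1.530000:
  k1 = f(0.000000, 1.530000) = 0.680000
  k2 = f(0.070000, 1.577600) = 0.626988
  k3 = f(0.070000, 1.573889) = 0.630699
  k4 = f(0.140000, 1.618298) = 0.570080
  y ← 1.530000 + (0.14/6)·(k1 + 2k2 + 2k3 + k4) = 1.617861
y(0.14) ≈ 1.6179

1.6179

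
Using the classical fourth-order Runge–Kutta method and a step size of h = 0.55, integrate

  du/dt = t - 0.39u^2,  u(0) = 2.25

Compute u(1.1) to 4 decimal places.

RK4: k1 = f(t_n, u_n); k2 = f(t_n + h/2, u_n + (h/2)·k1); k3 = f(t_n + h/2, u_n + (h/2)·k2); k4 = f(t_n + h, u_n + h·k3); u_{n+1} = u_n + (h/6)·(k1 + 2k2 + 2k3 + k4).
t=0.000000, u=2.250000:
  k1 = f(0.000000, 2.250000) = -1.974375
  k2 = f(0.275000, 1.707047) = -0.861464
  k3 = f(0.275000, 2.013098) = -1.305499
  k4 = f(0.550000, 1.531976) = -0.365310
  u ← 2.250000 + (0.55/6)·(k1 + 2k2 + 2k3 + k4) = 1.638252
t=0.550000, u=1.638252:
  k1 = f(0.550000, 1.638252) = -0.496710
  k2 = f(0.825000, 1.501657) = -0.054440
  k3 = f(0.825000, 1.623281) = -0.202667
  k4 = f(1.100000, 1.526786) = 0.190881
  u ← 1.638252 + (0.55/6)·(k1 + 2k2 + 2k3 + k4) = 1.563082
u(1.1) ≈ 1.5631

1.5631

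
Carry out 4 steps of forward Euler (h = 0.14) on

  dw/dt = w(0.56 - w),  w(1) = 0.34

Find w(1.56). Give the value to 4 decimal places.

0.3806

Euler: w_{n+1} = w_n + h·f(t_n, w_n).
t=1.000000, w=0.340000: f=0.074800 → w ← 0.340000 + 0.14·0.074800 = 0.350472
t=1.140000, w=0.350472: f=0.073434 → w ← 0.350472 + 0.14·0.073434 = 0.360753
t=1.280000, w=0.360753: f=0.071879 → w ← 0.360753 + 0.14·0.071879 = 0.370816
t=1.420000, w=0.370816: f=0.070152 → w ← 0.370816 + 0.14·0.070152 = 0.380637
w(1.56) ≈ 0.3806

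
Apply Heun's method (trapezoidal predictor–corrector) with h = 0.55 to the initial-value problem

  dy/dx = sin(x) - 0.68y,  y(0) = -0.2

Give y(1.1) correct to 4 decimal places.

Heun: k1 = f(x_n, y_n); k2 = f(x_n + h, y_n + h·k1); y_{n+1} = y_n + (h/2)·(k1 + k2).
x=0.000000, y=-0.200000:
  k1 = f(0.000000, -0.200000) = 0.136000
  k2 = f(0.550000, -0.125200) = 0.607823
  y ← -0.200000 + (0.55/2)·(0.136000 + 0.607823) = 0.004551
x=0.550000, y=0.004551:
  k1 = f(0.550000, 0.004551) = 0.519592
  k2 = f(1.100000, 0.290327) = 0.693785
  y ← 0.004551 + (0.55/2)·(0.519592 + 0.693785) = 0.338230
y(1.1) ≈ 0.3382

0.3382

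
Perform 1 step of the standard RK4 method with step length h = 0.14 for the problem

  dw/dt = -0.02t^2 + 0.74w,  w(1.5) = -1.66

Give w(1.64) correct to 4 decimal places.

RK4: k1 = f(t_n, w_n); k2 = f(t_n + h/2, w_n + (h/2)·k1); k3 = f(t_n + h/2, w_n + (h/2)·k2); k4 = f(t_n + h, w_n + h·k3); w_{n+1} = w_n + (h/6)·(k1 + 2k2 + 2k3 + k4).
t=1.500000, w=-1.660000:
  k1 = f(1.500000, -1.660000) = -1.273400
  k2 = f(1.570000, -1.749138) = -1.343660
  k3 = f(1.570000, -1.754056) = -1.347300
  k4 = f(1.640000, -1.848622) = -1.421772
  w ← -1.660000 + (0.14/6)·(k1 + 2k2 + 2k3 + k4) = -1.848465
w(1.64) ≈ -1.8485

-1.8485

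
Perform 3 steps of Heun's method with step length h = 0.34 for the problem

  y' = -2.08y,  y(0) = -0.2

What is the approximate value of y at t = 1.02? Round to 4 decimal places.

-0.0320

Heun: k1 = f(t_n, y_n); k2 = f(t_n + h, y_n + h·k1); y_{n+1} = y_n + (h/2)·(k1 + k2).
t=0.000000, y=-0.200000:
  k1 = f(0.000000, -0.200000) = 0.416000
  k2 = f(0.340000, -0.058560) = 0.121805
  y ← -0.200000 + (0.34/2)·(0.416000 + 0.121805) = -0.108573
t=0.340000, y=-0.108573:
  k1 = f(0.340000, -0.108573) = 0.225832
  k2 = f(0.680000, -0.031790) = 0.066124
  y ← -0.108573 + (0.34/2)·(0.225832 + 0.066124) = -0.058941
t=0.680000, y=-0.058941:
  k1 = f(0.680000, -0.058941) = 0.122597
  k2 = f(1.020000, -0.017258) = 0.035896
  y ← -0.058941 + (0.34/2)·(0.122597 + 0.035896) = -0.031997
y(1.02) ≈ -0.0320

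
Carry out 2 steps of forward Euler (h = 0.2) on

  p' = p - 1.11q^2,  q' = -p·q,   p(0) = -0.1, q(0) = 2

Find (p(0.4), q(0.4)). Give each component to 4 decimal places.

Euler on (p,q): p_{n+1} = p_n + h·p', q_{n+1} = q_n + h·q'.
0.000000: (-0.100000, 2.000000); f=(-4.540000, 0.200000) → (-1.008000, 2.040000)
0.200000: (-1.008000, 2.040000); f=(-5.627376, 2.056320) → (-2.133475, 2.451264)
(p(0.4), q(0.4)) ≈ (-2.1335, 2.4513)

-2.1335, 2.4513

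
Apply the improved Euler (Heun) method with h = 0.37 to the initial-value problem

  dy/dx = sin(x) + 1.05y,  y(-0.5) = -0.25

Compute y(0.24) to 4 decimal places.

-0.7405

Heun: k1 = f(x_n, y_n); k2 = f(x_n + h, y_n + h·k1); y_{n+1} = y_n + (h/2)·(k1 + k2).
x=-0.500000, y=-0.250000:
  k1 = f(-0.500000, -0.250000) = -0.741926
  k2 = f(-0.130000, -0.524512) = -0.680372
  y ← -0.250000 + (0.37/2)·(-0.741926 + (-0.680372)) = -0.513125
x=-0.130000, y=-0.513125:
  k1 = f(-0.130000, -0.513125) = -0.668415
  k2 = f(0.240000, -0.760439) = -0.560758
  y ← -0.513125 + (0.37/2)·(-0.668415 + (-0.560758)) = -0.740522
y(0.24) ≈ -0.7405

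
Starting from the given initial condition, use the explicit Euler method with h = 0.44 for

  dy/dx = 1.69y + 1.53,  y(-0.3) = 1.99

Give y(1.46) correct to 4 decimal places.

25.8546

Euler: y_{n+1} = y_n + h·f(x_n, y_n).
x=-0.300000, y=1.990000: f=4.893100 → y ← 1.990000 + 0.44·4.893100 = 4.142964
x=0.140000, y=4.142964: f=8.531609 → y ← 4.142964 + 0.44·8.531609 = 7.896872
x=0.580000, y=7.896872: f=14.875714 → y ← 7.896872 + 0.44·14.875714 = 14.442186
x=1.020000, y=14.442186: f=25.937294 → y ← 14.442186 + 0.44·25.937294 = 25.854596
y(1.46) ≈ 25.8546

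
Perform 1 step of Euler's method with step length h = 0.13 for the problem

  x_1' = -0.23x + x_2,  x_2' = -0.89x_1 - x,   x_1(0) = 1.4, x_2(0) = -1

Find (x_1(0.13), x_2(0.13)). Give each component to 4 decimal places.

Euler on (x_1,x_2): x_1_{n+1} = x_1_n + h·x_1', x_2_{n+1} = x_2_n + h·x_2'.
0.000000: (1.400000, -1.000000); f=(-1.000000, -1.246000) → (1.270000, -1.161980)
(x_1(0.13), x_2(0.13)) ≈ (1.2700, -1.1620)

1.2700, -1.1620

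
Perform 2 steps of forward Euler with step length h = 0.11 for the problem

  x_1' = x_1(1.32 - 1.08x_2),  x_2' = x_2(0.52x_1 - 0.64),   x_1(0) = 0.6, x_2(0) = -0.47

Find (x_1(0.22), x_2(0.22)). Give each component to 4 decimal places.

Euler on (x_1,x_2): x_1_{n+1} = x_1_n + h·x_1', x_2_{n+1} = x_2_n + h·x_2'.
0.000000: (0.600000, -0.470000); f=(1.096560, 0.154160) → (0.720622, -0.453042)
0.110000: (0.720622, -0.453042); f=(1.303810, 0.120182) → (0.864041, -0.439822)
(x_1(0.22), x_2(0.22)) ≈ (0.8640, -0.4398)

0.8640, -0.4398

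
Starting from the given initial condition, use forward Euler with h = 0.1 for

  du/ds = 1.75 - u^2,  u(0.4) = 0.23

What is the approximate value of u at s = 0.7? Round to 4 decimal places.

0.7025

Euler: u_{n+1} = u_n + h·f(s_n, u_n).
s=0.400000, u=0.230000: f=1.697100 → u ← 0.230000 + 0.1·1.697100 = 0.399710
s=0.500000, u=0.399710: f=1.590232 → u ← 0.399710 + 0.1·1.590232 = 0.558733
s=0.600000, u=0.558733: f=1.437817 → u ← 0.558733 + 0.1·1.437817 = 0.702515
u(0.7) ≈ 0.7025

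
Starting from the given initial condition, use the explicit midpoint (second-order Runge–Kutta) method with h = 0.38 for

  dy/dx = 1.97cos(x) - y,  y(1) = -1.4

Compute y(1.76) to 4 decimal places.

-0.5578

Midpoint: k1 = f(x_n, y_n); k2 = f(x_n + h/2, y_n + (h/2)·k1); y_{n+1} = y_n + h·k2.
x=1.000000, y=-1.400000:
  k1 = f(1.000000, -1.400000) = 2.464396
  k2 = f(1.190000, -0.931765) = 1.663935
  y ← -1.400000 + 0.38·1.663935 = -0.767705
x=1.380000, y=-0.767705:
  k1 = f(1.380000, -0.767705) = 1.141297
  k2 = f(1.570000, -0.550858) = 0.552427
  y ← -0.767705 + 0.38·0.552427 = -0.557782
y(1.76) ≈ -0.5578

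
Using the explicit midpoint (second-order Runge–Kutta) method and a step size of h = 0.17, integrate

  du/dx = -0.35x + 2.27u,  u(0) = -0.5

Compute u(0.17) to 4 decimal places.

-0.7352

Midpoint: k1 = f(x_n, u_n); k2 = f(x_n + h/2, u_n + (h/2)·k1); u_{n+1} = u_n + h·k2.
x=0.000000, u=-0.500000:
  k1 = f(0.000000, -0.500000) = -1.135000
  k2 = f(0.085000, -0.596475) = -1.383748
  u ← -0.500000 + 0.17·(-1.383748) = -0.735237
u(0.17) ≈ -0.7352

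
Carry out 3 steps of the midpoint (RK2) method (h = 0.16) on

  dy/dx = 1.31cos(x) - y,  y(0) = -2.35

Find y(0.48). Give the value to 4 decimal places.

Midpoint: k1 = f(x_n, y_n); k2 = f(x_n + h/2, y_n + (h/2)·k1); y_{n+1} = y_n + h·k2.
x=0.000000, y=-2.350000:
  k1 = f(0.000000, -2.350000) = 3.660000
  k2 = f(0.080000, -2.057200) = 3.363010
  y ← -2.350000 + 0.16·3.363010 = -1.811918
x=0.160000, y=-1.811918:
  k1 = f(0.160000, -1.811918) = 3.105186
  k2 = f(0.240000, -1.563503) = 2.835956
  y ← -1.811918 + 0.16·2.835956 = -1.358165
x=0.320000, y=-1.358165:
  k1 = f(0.320000, -1.358165) = 2.601664
  k2 = f(0.400000, -1.150032) = 2.356622
  y ← -1.358165 + 0.16·2.356622 = -0.981106
y(0.48) ≈ -0.9811

-0.9811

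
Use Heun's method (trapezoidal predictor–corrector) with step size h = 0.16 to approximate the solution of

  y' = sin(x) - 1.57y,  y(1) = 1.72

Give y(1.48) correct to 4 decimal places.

1.1337

Heun: k1 = f(x_n, y_n); k2 = f(x_n + h, y_n + h·k1); y_{n+1} = y_n + (h/2)·(k1 + k2).
x=1.000000, y=1.720000:
  k1 = f(1.000000, 1.720000) = -1.858929
  k2 = f(1.160000, 1.422571) = -1.316634
  y ← 1.720000 + (0.16/2)·(-1.858929 + (-1.316634)) = 1.465955
x=1.160000, y=1.465955:
  k1 = f(1.160000, 1.465955) = -1.384746
  k2 = f(1.320000, 1.244396) = -0.984986
  y ← 1.465955 + (0.16/2)·(-1.384746 + (-0.984986)) = 1.276376
x=1.320000, y=1.276376:
  k1 = f(1.320000, 1.276376) = -1.035196
  k2 = f(1.480000, 1.110745) = -0.747989
  y ← 1.276376 + (0.16/2)·(-1.035196 + (-0.747989)) = 1.133722
y(1.48) ≈ 1.1337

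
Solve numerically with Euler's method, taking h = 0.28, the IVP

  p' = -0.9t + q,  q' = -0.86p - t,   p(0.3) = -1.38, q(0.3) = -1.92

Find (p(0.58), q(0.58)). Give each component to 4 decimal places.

-1.9932, -1.6717

Euler on (p,q): p_{n+1} = p_n + h·p', q_{n+1} = q_n + h·q'.
0.300000: (-1.380000, -1.920000); f=(-2.190000, 0.886800) → (-1.993200, -1.671696)
(p(0.58), q(0.58)) ≈ (-1.9932, -1.6717)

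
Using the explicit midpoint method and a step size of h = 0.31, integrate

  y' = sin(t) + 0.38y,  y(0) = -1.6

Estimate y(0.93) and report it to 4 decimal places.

Midpoint: k1 = f(t_n, y_n); k2 = f(t_n + h/2, y_n + (h/2)·k1); y_{n+1} = y_n + h·k2.
t=0.000000, y=-1.600000:
  k1 = f(0.000000, -1.600000) = -0.608000
  k2 = f(0.155000, -1.694240) = -0.489431
  y ← -1.600000 + 0.31·(-0.489431) = -1.751724
t=0.310000, y=-1.751724:
  k1 = f(0.310000, -1.751724) = -0.360596
  k2 = f(0.465000, -1.807616) = -0.238471
  y ← -1.751724 + 0.31·(-0.238471) = -1.825650
t=0.620000, y=-1.825650:
  k1 = f(0.620000, -1.825650) = -0.112712
  k2 = f(0.775000, -1.843120) = -0.000670
  y ← -1.825650 + 0.31·(-0.000670) = -1.825857
y(0.93) ≈ -1.8259

-1.8259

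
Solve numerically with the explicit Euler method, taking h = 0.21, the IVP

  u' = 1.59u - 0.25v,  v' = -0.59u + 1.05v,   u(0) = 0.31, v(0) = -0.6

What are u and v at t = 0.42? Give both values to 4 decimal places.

Euler on (u,v): u_{n+1} = u_n + h·u', v_{n+1} = v_n + h·v'.
0.000000: (0.310000, -0.600000); f=(0.642900, -0.812900) → (0.445009, -0.770709)
0.210000: (0.445009, -0.770709); f=(0.900242, -1.071800) → (0.634060, -0.995787)
(u(0.42), v(0.42)) ≈ (0.6341, -0.9958)

0.6341, -0.9958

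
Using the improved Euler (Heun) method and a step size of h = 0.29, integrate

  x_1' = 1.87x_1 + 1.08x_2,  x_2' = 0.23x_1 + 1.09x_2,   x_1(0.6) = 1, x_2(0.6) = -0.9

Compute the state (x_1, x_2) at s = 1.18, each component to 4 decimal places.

Heun on (x_1,x_2): k1 = f(s_n, state_n); k2 = f(s_n + h, state_n + h·k1); state_{n+1} = state_n + (h/2)·(k1 + k2).
0.600000: (1.000000, -0.900000)
  k1 = (0.898000, -0.751000)
  predictor → (1.260420, -1.117790)
  k2 = (1.149772, -0.928495)
  → (1.296927, -1.143527)
0.890000: (1.296927, -1.143527)
  k1 = (1.190245, -0.948151)
  predictor → (1.642098, -1.418490)
  k2 = (1.538753, -1.168472)
  → (1.692632, -1.450437)
(x_1(1.18), x_2(1.18)) ≈ (1.6926, -1.4504)

1.6926, -1.4504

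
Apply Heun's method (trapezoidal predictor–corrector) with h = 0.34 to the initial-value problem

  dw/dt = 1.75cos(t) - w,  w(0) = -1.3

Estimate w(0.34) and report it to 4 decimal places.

-0.4563

Heun: k1 = f(t_n, w_n); k2 = f(t_n + h, w_n + h·k1); w_{n+1} = w_n + (h/2)·(k1 + k2).
t=0.000000, w=-1.300000:
  k1 = f(0.000000, -1.300000) = 3.050000
  k2 = f(0.340000, -0.263000) = 1.912821
  w ← -1.300000 + (0.34/2)·(3.050000 + 1.912821) = -0.456320
w(0.34) ≈ -0.4563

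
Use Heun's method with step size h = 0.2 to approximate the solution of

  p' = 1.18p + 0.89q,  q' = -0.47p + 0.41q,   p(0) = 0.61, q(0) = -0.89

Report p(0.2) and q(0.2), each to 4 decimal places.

0.5822, -1.0250

Heun on (p,q): k1 = f(t_n, state_n); k2 = f(t_n + h, state_n + h·k1); state_{n+1} = state_n + (h/2)·(k1 + k2).
0.000000: (0.610000, -0.890000)
  k1 = (-0.072300, -0.651600)
  predictor → (0.595540, -1.020320)
  k2 = (-0.205348, -0.698235)
  → (0.582235, -1.024984)
(p(0.2), q(0.2)) ≈ (0.5822, -1.0250)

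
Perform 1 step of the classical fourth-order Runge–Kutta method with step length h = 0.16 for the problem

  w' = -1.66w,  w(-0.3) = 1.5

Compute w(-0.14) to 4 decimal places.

RK4: k1 = f(s_n, w_n); k2 = f(s_n + h/2, w_n + (h/2)·k1); k3 = f(s_n + h/2, w_n + (h/2)·k2); k4 = f(s_n + h, w_n + h·k3); w_{n+1} = w_n + (h/6)·(k1 + 2k2 + 2k3 + k4).
s=-0.300000, w=1.500000:
  k1 = f(-0.300000, 1.500000) = -2.490000
  k2 = f(-0.220000, 1.300800) = -2.159328
  k3 = f(-0.220000, 1.327254) = -2.203241
  k4 = f(-0.140000, 1.147481) = -1.904819
  w ← 1.500000 + (0.16/6)·(k1 + 2k2 + 2k3 + k4) = 1.150134
w(-0.14) ≈ 1.1501

1.1501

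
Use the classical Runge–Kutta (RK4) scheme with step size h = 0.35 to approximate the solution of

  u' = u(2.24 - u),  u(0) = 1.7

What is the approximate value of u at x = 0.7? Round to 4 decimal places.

2.1004

RK4: k1 = f(x_n, u_n); k2 = f(x_n + h/2, u_n + (h/2)·k1); k3 = f(x_n + h/2, u_n + (h/2)·k2); k4 = f(x_n + h, u_n + h·k3); u_{n+1} = u_n + (h/6)·(k1 + 2k2 + 2k3 + k4).
x=0.000000, u=1.700000:
  k1 = f(0.000000, 1.700000) = 0.918000
  k2 = f(0.175000, 1.860650) = 0.705838
  k3 = f(0.175000, 1.823522) = 0.759457
  k4 = f(0.350000, 1.965810) = 0.539005
  u ← 1.700000 + (0.35/6)·(k1 + 2k2 + 2k3 + k4) = 1.955943
x=0.350000, u=1.955943:
  k1 = f(0.350000, 1.955943) = 0.555599
  k2 = f(0.525000, 2.053173) = 0.383588
  k3 = f(0.525000, 2.023071) = 0.438863
  k4 = f(0.700000, 2.109545) = 0.275201
  u ← 1.955943 + (0.35/6)·(k1 + 2k2 + 2k3 + k4) = 2.100359
u(0.7) ≈ 2.1004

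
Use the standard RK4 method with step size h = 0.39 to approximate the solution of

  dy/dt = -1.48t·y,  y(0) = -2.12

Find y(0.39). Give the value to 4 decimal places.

RK4: k1 = f(t_n, y_n); k2 = f(t_n + h/2, y_n + (h/2)·k1); k3 = f(t_n + h/2, y_n + (h/2)·k2); k4 = f(t_n + h, y_n + h·k3); y_{n+1} = y_n + (h/6)·(k1 + 2k2 + 2k3 + k4).
t=0.000000, y=-2.120000:
  k1 = f(0.000000, -2.120000) = 0.000000
  k2 = f(0.195000, -2.120000) = 0.611832
  k3 = f(0.195000, -2.000693) = 0.577400
  k4 = f(0.390000, -1.894814) = 1.093687
  y ← -2.120000 + (0.39/6)·(k1 + 2k2 + 2k3 + k4) = -1.894310
y(0.39) ≈ -1.8943

-1.8943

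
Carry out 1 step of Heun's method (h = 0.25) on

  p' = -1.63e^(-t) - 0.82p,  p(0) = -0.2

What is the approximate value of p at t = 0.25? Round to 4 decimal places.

Heun: k1 = f(t_n, p_n); k2 = f(t_n + h, p_n + h·k1); p_{n+1} = p_n + (h/2)·(k1 + k2).
t=0.000000, p=-0.200000:
  k1 = f(0.000000, -0.200000) = -1.466000
  k2 = f(0.250000, -0.566500) = -0.804915
  p ← -0.200000 + (0.25/2)·(-1.466000 + (-0.804915)) = -0.483864
p(0.25) ≈ -0.4839

-0.4839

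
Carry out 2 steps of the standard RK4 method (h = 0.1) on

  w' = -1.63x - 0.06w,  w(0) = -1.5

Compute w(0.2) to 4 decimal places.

RK4: k1 = f(x_n, w_n); k2 = f(x_n + h/2, w_n + (h/2)·k1); k3 = f(x_n + h/2, w_n + (h/2)·k2); k4 = f(x_n + h, w_n + h·k3); w_{n+1} = w_n + (h/6)·(k1 + 2k2 + 2k3 + k4).
x=0.000000, w=-1.500000:
  k1 = f(0.000000, -1.500000) = 0.090000
  k2 = f(0.050000, -1.495500) = 0.008230
  k3 = f(0.050000, -1.499588) = 0.008475
  k4 = f(0.100000, -1.499152) = -0.073051
  w ← -1.500000 + (0.1/6)·(k1 + 2k2 + 2k3 + k4) = -1.499161
x=0.100000, w=-1.499161:
  k1 = f(0.100000, -1.499161) = -0.073050
  k2 = f(0.150000, -1.502813) = -0.154331
  k3 = f(0.150000, -1.506877) = -0.154087
  k4 = f(0.200000, -1.514569) = -0.235126
  w ← -1.499161 + (0.1/6)·(k1 + 2k2 + 2k3 + k4) = -1.514578
w(0.2) ≈ -1.5146

-1.5146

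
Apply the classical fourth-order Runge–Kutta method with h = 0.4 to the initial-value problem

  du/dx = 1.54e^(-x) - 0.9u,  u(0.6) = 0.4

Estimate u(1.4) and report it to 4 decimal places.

0.5109

RK4: k1 = f(x_n, u_n); k2 = f(x_n + h/2, u_n + (h/2)·k1); k3 = f(x_n + h/2, u_n + (h/2)·k2); k4 = f(x_n + h, u_n + h·k3); u_{n+1} = u_n + (h/6)·(k1 + 2k2 + 2k3 + k4).
x=0.600000, u=0.400000:
  k1 = f(0.600000, 0.400000) = 0.485170
  k2 = f(0.800000, 0.497034) = 0.244636
  k3 = f(0.800000, 0.448927) = 0.287932
  k4 = f(1.000000, 0.515173) = 0.102879
  u ← 0.400000 + (0.4/6)·(k1 + 2k2 + 2k3 + k4) = 0.510212
x=1.000000, u=0.510212:
  k1 = f(1.000000, 0.510212) = 0.107343
  k2 = f(1.200000, 0.531681) = -0.014674
  k3 = f(1.200000, 0.507278) = 0.007289
  k4 = f(1.400000, 0.513128) = -0.082056
  u ← 0.510212 + (0.4/6)·(k1 + 2k2 + 2k3 + k4) = 0.510914
u(1.4) ≈ 0.5109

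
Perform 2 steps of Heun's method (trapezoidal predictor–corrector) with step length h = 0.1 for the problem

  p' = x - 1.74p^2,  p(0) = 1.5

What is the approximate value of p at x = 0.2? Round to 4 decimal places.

1.0113

Heun: k1 = f(x_n, p_n); k2 = f(x_n + h, p_n + h·k1); p_{n+1} = p_n + (h/2)·(k1 + k2).
x=0.000000, p=1.500000:
  k1 = f(0.000000, 1.500000) = -3.915000
  k2 = f(0.100000, 1.108500) = -2.038064
  p ← 1.500000 + (0.1/2)·(-3.915000 + (-2.038064)) = 1.202347
x=0.100000, p=1.202347:
  k1 = f(0.100000, 1.202347) = -2.415410
  k2 = f(0.200000, 0.960806) = -1.406277
  p ← 1.202347 + (0.1/2)·(-2.415410 + (-1.406277)) = 1.011262
p(0.2) ≈ 1.0113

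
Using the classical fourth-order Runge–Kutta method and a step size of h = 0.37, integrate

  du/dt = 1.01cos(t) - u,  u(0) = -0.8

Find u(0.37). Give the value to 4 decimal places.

-0.2481

RK4: k1 = f(t_n, u_n); k2 = f(t_n + h/2, u_n + (h/2)·k1); k3 = f(t_n + h/2, u_n + (h/2)·k2); k4 = f(t_n + h, u_n + h·k3); u_{n+1} = u_n + (h/6)·(k1 + 2k2 + 2k3 + k4).
t=0.000000, u=-0.800000:
  k1 = f(0.000000, -0.800000) = 1.810000
  k2 = f(0.185000, -0.465150) = 1.457916
  k3 = f(0.185000, -0.530286) = 1.523051
  k4 = f(0.370000, -0.236471) = 1.178122
  u ← -0.800000 + (0.37/6)·(k1 + 2k2 + 2k3 + k4) = -0.248080
u(0.37) ≈ -0.2481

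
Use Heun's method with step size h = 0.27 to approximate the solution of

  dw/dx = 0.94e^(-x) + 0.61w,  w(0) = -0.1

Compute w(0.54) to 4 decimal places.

Heun: k1 = f(x_n, w_n); k2 = f(x_n + h, w_n + h·k1); w_{n+1} = w_n + (h/2)·(k1 + k2).
x=0.000000, w=-0.100000:
  k1 = f(0.000000, -0.100000) = 0.879000
  k2 = f(0.270000, 0.137330) = 0.801348
  w ← -0.100000 + (0.27/2)·(0.879000 + 0.801348) = 0.126847
x=0.270000, w=0.126847:
  k1 = f(0.270000, 0.126847) = 0.794953
  k2 = f(0.540000, 0.341484) = 0.756089
  w ← 0.126847 + (0.27/2)·(0.794953 + 0.756089) = 0.336238
w(0.54) ≈ 0.3362

0.3362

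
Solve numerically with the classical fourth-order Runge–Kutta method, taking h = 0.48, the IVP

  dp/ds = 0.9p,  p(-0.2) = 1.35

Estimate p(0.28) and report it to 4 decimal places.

2.0793

RK4: k1 = f(s_n, p_n); k2 = f(s_n + h/2, p_n + (h/2)·k1); k3 = f(s_n + h/2, p_n + (h/2)·k2); k4 = f(s_n + h, p_n + h·k3); p_{n+1} = p_n + (h/6)·(k1 + 2k2 + 2k3 + k4).
s=-0.200000, p=1.350000:
  k1 = f(-0.200000, 1.350000) = 1.215000
  k2 = f(0.040000, 1.641600) = 1.477440
  k3 = f(0.040000, 1.704586) = 1.534127
  k4 = f(0.280000, 2.086381) = 1.877743
  p ← 1.350000 + (0.48/6)·(k1 + 2k2 + 2k3 + k4) = 2.079270
p(0.28) ≈ 2.0793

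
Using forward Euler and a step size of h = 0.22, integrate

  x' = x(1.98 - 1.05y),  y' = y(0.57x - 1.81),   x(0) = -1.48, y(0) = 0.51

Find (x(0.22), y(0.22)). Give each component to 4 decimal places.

-1.9503, 0.2123

Euler on (x,y): x_{n+1} = x_n + h·x', y_{n+1} = y_n + h·y'.
0.000000: (-1.480000, 0.510000); f=(-2.137860, -1.353336) → (-1.950329, 0.212266)
(x(0.22), y(0.22)) ≈ (-1.9503, 0.2123)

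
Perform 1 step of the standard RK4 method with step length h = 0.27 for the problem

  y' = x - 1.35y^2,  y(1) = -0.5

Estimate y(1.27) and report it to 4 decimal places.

RK4: k1 = f(x_n, y_n); k2 = f(x_n + h/2, y_n + (h/2)·k1); k3 = f(x_n + h/2, y_n + (h/2)·k2); k4 = f(x_n + h, y_n + h·k3); y_{n+1} = y_n + (h/6)·(k1 + 2k2 + 2k3 + k4).
x=1.000000, y=-0.500000:
  k1 = f(1.000000, -0.500000) = 0.662500
  k2 = f(1.135000, -0.410562) = 0.907442
  k3 = f(1.135000, -0.377495) = 0.942621
  k4 = f(1.270000, -0.245492) = 1.188640
  y ← -0.500000 + (0.27/6)·(k1 + 2k2 + 2k3 + k4) = -0.250193
y(1.27) ≈ -0.2502

-0.2502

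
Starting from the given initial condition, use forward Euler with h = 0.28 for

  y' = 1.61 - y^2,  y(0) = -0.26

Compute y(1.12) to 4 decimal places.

1.1525

Euler: y_{n+1} = y_n + h·f(x_n, y_n).
x=0.000000, y=-0.260000: f=1.542400 → y ← -0.260000 + 0.28·1.542400 = 0.171872
x=0.280000, y=0.171872: f=1.580460 → y ← 0.171872 + 0.28·1.580460 = 0.614401
x=0.560000, y=0.614401: f=1.232512 → y ← 0.614401 + 0.28·1.232512 = 0.959504
x=0.840000, y=0.959504: f=0.689352 → y ← 0.959504 + 0.28·0.689352 = 1.152523
y(1.12) ≈ 1.1525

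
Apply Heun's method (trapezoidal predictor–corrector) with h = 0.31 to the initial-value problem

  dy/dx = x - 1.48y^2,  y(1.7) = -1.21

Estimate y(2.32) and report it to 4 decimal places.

-1.7953

Heun: k1 = f(x_n, y_n); k2 = f(x_n + h, y_n + h·k1); y_{n+1} = y_n + (h/2)·(k1 + k2).
x=1.700000, y=-1.210000:
  k1 = f(1.700000, -1.210000) = -0.466868
  k2 = f(2.010000, -1.354729) = -0.706231
  y ← -1.210000 + (0.31/2)·(-0.466868 + (-0.706231)) = -1.391830
x=2.010000, y=-1.391830:
  k1 = f(2.010000, -1.391830) = -0.857043
  k2 = f(2.320000, -1.657514) = -1.746081
  y ← -1.391830 + (0.31/2)·(-0.857043 + (-1.746081)) = -1.795314
y(2.32) ≈ -1.7953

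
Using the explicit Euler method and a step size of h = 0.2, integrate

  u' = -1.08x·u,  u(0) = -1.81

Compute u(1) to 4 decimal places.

-1.1392

Euler: u_{n+1} = u_n + h·f(x_n, u_n).
x=0.000000, u=-1.810000: f=0.000000 → u ← -1.810000 + 0.2·0.000000 = -1.810000
x=0.200000, u=-1.810000: f=0.390960 → u ← -1.810000 + 0.2·0.390960 = -1.731808
x=0.400000, u=-1.731808: f=0.748141 → u ← -1.731808 + 0.2·0.748141 = -1.582180
x=0.600000, u=-1.582180: f=1.025253 → u ← -1.582180 + 0.2·1.025253 = -1.377129
x=0.800000, u=-1.377129: f=1.189840 → u ← -1.377129 + 0.2·1.189840 = -1.139161
u(1) ≈ -1.1392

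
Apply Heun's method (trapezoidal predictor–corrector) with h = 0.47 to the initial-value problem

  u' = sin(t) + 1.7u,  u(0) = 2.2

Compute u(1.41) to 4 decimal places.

Heun: k1 = f(t_n, u_n); k2 = f(t_n + h, u_n + h·k1); u_{n+1} = u_n + (h/2)·(k1 + k2).
t=0.000000, u=2.200000:
  k1 = f(0.000000, 2.200000) = 3.740000
  k2 = f(0.470000, 3.957800) = 7.181146
  u ← 2.200000 + (0.47/2)·(3.740000 + 7.181146) = 4.766469
t=0.470000, u=4.766469:
  k1 = f(0.470000, 4.766469) = 8.555884
  k2 = f(0.940000, 8.787735) = 15.746708
  u ← 4.766469 + (0.47/2)·(8.555884 + 15.746708) = 10.477578
t=0.940000, u=10.477578:
  k1 = f(0.940000, 10.477578) = 18.619441
  k2 = f(1.410000, 19.228716) = 33.675917
  u ← 10.477578 + (0.47/2)·(18.619441 + 33.675917) = 22.766988
u(1.41) ≈ 22.7670

22.7670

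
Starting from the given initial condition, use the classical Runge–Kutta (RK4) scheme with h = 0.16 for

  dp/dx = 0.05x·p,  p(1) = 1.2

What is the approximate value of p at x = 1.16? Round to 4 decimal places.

1.2104

RK4: k1 = f(x_n, p_n); k2 = f(x_n + h/2, p_n + (h/2)·k1); k3 = f(x_n + h/2, p_n + (h/2)·k2); k4 = f(x_n + h, p_n + h·k3); p_{n+1} = p_n + (h/6)·(k1 + 2k2 + 2k3 + k4).
x=1.000000, p=1.200000:
  k1 = f(1.000000, 1.200000) = 0.060000
  k2 = f(1.080000, 1.204800) = 0.065059
  k3 = f(1.080000, 1.205205) = 0.065081
  k4 = f(1.160000, 1.210413) = 0.070204
  p ← 1.200000 + (0.16/6)·(k1 + 2k2 + 2k3 + k4) = 1.210413
p(1.16) ≈ 1.2104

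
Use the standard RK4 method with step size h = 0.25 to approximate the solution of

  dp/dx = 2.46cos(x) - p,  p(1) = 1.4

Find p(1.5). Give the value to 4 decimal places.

RK4: k1 = f(x_n, p_n); k2 = f(x_n + h/2, p_n + (h/2)·k1); k3 = f(x_n + h/2, p_n + (h/2)·k2); k4 = f(x_n + h, p_n + h·k3); p_{n+1} = p_n + (h/6)·(k1 + 2k2 + 2k3 + k4).
x=1.000000, p=1.400000:
  k1 = f(1.000000, 1.400000) = -0.070856
  k2 = f(1.125000, 1.391143) = -0.330449
  k3 = f(1.125000, 1.358694) = -0.298000
  k4 = f(1.250000, 1.325500) = -0.549807
  p ← 1.400000 + (0.25/6)·(k1 + 2k2 + 2k3 + k4) = 1.321768
x=1.250000, p=1.321768:
  k1 = f(1.250000, 1.321768) = -0.546075
  k2 = f(1.375000, 1.253509) = -0.774922
  k3 = f(1.375000, 1.224903) = -0.746316
  k4 = f(1.500000, 1.135189) = -0.961176
  p ← 1.321768 + (0.25/6)·(k1 + 2k2 + 2k3 + k4) = 1.132196
p(1.5) ≈ 1.1322

1.1322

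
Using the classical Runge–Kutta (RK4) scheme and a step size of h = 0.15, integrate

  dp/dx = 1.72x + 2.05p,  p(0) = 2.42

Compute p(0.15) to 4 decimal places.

3.3127

RK4: k1 = f(x_n, p_n); k2 = f(x_n + h/2, p_n + (h/2)·k1); k3 = f(x_n + h/2, p_n + (h/2)·k2); k4 = f(x_n + h, p_n + h·k3); p_{n+1} = p_n + (h/6)·(k1 + 2k2 + 2k3 + k4).
x=0.000000, p=2.420000:
  k1 = f(0.000000, 2.420000) = 4.961000
  k2 = f(0.075000, 2.792075) = 5.852754
  k3 = f(0.075000, 2.858957) = 5.989861
  k4 = f(0.150000, 3.318479) = 7.060882
  p ← 2.420000 + (0.15/6)·(k1 + 2k2 + 2k3 + k4) = 3.312678
p(0.15) ≈ 3.3127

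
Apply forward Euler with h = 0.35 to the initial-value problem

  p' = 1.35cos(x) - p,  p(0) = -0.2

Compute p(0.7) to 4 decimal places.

Euler: p_{n+1} = p_n + h·f(x_n, p_n).
x=0.000000, p=-0.200000: f=1.550000 → p ← -0.200000 + 0.35·1.550000 = 0.342500
x=0.350000, p=0.342500: f=0.925653 → p ← 0.342500 + 0.35·0.925653 = 0.666479
p(0.7) ≈ 0.6665

0.6665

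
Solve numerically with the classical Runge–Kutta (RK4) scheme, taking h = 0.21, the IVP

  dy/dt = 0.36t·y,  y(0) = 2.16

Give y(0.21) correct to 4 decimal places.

RK4: k1 = f(t_n, y_n); k2 = f(t_n + h/2, y_n + (h/2)·k1); k3 = f(t_n + h/2, y_n + (h/2)·k2); k4 = f(t_n + h, y_n + h·k3); y_{n+1} = y_n + (h/6)·(k1 + 2k2 + 2k3 + k4).
t=0.000000, y=2.160000:
  k1 = f(0.000000, 2.160000) = 0.000000
  k2 = f(0.105000, 2.160000) = 0.081648
  k3 = f(0.105000, 2.168573) = 0.081972
  k4 = f(0.210000, 2.177214) = 0.164597
  y ← 2.160000 + (0.21/6)·(k1 + 2k2 + 2k3 + k4) = 2.177214
y(0.21) ≈ 2.1772

2.1772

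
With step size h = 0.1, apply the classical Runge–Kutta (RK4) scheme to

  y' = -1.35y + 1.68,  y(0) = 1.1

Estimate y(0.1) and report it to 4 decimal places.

1.1182

RK4: k1 = f(x_n, y_n); k2 = f(x_n + h/2, y_n + (h/2)·k1); k3 = f(x_n + h/2, y_n + (h/2)·k2); k4 = f(x_n + h, y_n + h·k3); y_{n+1} = y_n + (h/6)·(k1 + 2k2 + 2k3 + k4).
x=0.000000, y=1.100000:
  k1 = f(0.000000, 1.100000) = 0.195000
  k2 = f(0.050000, 1.109750) = 0.181837
  k3 = f(0.050000, 1.109092) = 0.182726
  k4 = f(0.100000, 1.118273) = 0.170332
  y ← 1.100000 + (0.1/6)·(k1 + 2k2 + 2k3 + k4) = 1.118241
y(0.1) ≈ 1.1182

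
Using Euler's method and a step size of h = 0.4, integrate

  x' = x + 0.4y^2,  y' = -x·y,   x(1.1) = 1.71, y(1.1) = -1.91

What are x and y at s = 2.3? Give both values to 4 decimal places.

Euler on (x,y): x_{n+1} = x_n + h·x', y_{n+1} = y_n + h·y'.
1.100000: (1.710000, -1.910000); f=(3.169240, 3.266100) → (2.977696, -0.603560)
1.500000: (2.977696, -0.603560); f=(3.123410, 1.797218) → (4.227060, 0.115327)
1.900000: (4.227060, 0.115327); f=(4.232380, -0.487495) → (5.920012, -0.079671)
(x(2.3), y(2.3)) ≈ (5.9200, -0.0797)

5.9200, -0.0797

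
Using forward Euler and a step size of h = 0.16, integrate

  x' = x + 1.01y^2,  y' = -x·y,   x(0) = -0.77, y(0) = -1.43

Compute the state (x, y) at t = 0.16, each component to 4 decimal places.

-0.5627, -1.6062

Euler on (x,y): x_{n+1} = x_n + h·x', y_{n+1} = y_n + h·y'.
0.000000: (-0.770000, -1.430000); f=(1.295349, -1.101100) → (-0.562744, -1.606176)
(x(0.16), y(0.16)) ≈ (-0.5627, -1.6062)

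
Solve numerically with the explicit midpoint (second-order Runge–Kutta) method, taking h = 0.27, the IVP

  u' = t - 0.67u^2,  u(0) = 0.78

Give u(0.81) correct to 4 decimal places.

0.8163

Midpoint: k1 = f(t_n, u_n); k2 = f(t_n + h/2, u_n + (h/2)·k1); u_{n+1} = u_n + h·k2.
t=0.000000, u=0.780000:
  k1 = f(0.000000, 0.780000) = -0.407628
  k2 = f(0.135000, 0.724970) = -0.217140
  u ← 0.780000 + 0.27·(-0.217140) = 0.721372
t=0.270000, u=0.721372:
  k1 = f(0.270000, 0.721372) = -0.078653
  k2 = f(0.405000, 0.710754) = 0.066535
  u ← 0.721372 + 0.27·0.066535 = 0.739337
t=0.540000, u=0.739337:
  k1 = f(0.540000, 0.739337) = 0.173765
  k2 = f(0.675000, 0.762795) = 0.285156
  u ← 0.739337 + 0.27·0.285156 = 0.816329
u(0.81) ≈ 0.8163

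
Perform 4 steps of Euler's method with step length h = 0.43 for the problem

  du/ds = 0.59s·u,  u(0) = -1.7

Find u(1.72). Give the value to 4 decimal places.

Euler: u_{n+1} = u_n + h·f(s_n, u_n).
s=0.000000, u=-1.700000: f=0.000000 → u ← -1.700000 + 0.43·0.000000 = -1.700000
s=0.430000, u=-1.700000: f=-0.431290 → u ← -1.700000 + 0.43·(-0.431290) = -1.885455
s=0.860000, u=-1.885455: f=-0.956680 → u ← -1.885455 + 0.43·(-0.956680) = -2.296827
s=1.290000, u=-2.296827: f=-1.748115 → u ← -2.296827 + 0.43·(-1.748115) = -3.048516
u(1.72) ≈ -3.0485

-3.0485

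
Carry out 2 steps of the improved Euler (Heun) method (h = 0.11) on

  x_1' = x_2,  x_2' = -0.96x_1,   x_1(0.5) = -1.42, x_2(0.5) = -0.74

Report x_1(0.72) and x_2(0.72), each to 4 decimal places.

-1.5489, -0.4247

Heun on (x_1,x_2): k1 = f(x_n, state_n); k2 = f(x_n + h, state_n + h·k1); state_{n+1} = state_n + (h/2)·(k1 + k2).
0.500000: (-1.420000, -0.740000)
  k1 = (-0.740000, 1.363200)
  predictor → (-1.501400, -0.590048)
  k2 = (-0.590048, 1.441344)
  → (-1.493153, -0.585750)
0.610000: (-1.493153, -0.585750)
  k1 = (-0.585750, 1.433427)
  predictor → (-1.557585, -0.428073)
  k2 = (-0.428073, 1.495282)
  → (-1.548913, -0.424671)
(x_1(0.72), x_2(0.72)) ≈ (-1.5489, -0.4247)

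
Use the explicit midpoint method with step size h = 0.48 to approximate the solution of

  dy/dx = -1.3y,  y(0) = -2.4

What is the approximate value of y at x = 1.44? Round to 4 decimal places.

Midpoint: k1 = f(x_n, y_n); k2 = f(x_n + h/2, y_n + (h/2)·k1); y_{n+1} = y_n + h·k2.
x=0.000000, y=-2.400000:
  k1 = f(0.000000, -2.400000) = 3.120000
  k2 = f(0.240000, -1.651200) = 2.146560
  y ← -2.400000 + 0.48·2.146560 = -1.369651
x=0.480000, y=-1.369651:
  k1 = f(0.480000, -1.369651) = 1.780547
  k2 = f(0.720000, -0.942320) = 1.225016
  y ← -1.369651 + 0.48·1.225016 = -0.781644
x=0.960000, y=-0.781644:
  k1 = f(0.960000, -0.781644) = 1.016137
  k2 = f(1.200000, -0.537771) = 0.699102
  y ← -0.781644 + 0.48·0.699102 = -0.446075
y(1.44) ≈ -0.4461

-0.4461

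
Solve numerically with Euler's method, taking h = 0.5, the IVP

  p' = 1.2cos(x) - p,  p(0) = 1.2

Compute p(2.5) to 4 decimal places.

Euler: p_{n+1} = p_n + h·f(x_n, p_n).
x=0.000000, p=1.200000: f=0.000000 → p ← 1.200000 + 0.5·0.000000 = 1.200000
x=0.500000, p=1.200000: f=-0.146901 → p ← 1.200000 + 0.5·(-0.146901) = 1.126550
x=1.000000, p=1.126550: f=-0.478187 → p ← 1.126550 + 0.5·(-0.478187) = 0.887456
x=1.500000, p=0.887456: f=-0.802572 → p ← 0.887456 + 0.5·(-0.802572) = 0.486170
x=2.000000, p=0.486170: f=-0.985547 → p ← 0.486170 + 0.5·(-0.985547) = -0.006603
p(2.5) ≈ -0.0066

-0.0066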